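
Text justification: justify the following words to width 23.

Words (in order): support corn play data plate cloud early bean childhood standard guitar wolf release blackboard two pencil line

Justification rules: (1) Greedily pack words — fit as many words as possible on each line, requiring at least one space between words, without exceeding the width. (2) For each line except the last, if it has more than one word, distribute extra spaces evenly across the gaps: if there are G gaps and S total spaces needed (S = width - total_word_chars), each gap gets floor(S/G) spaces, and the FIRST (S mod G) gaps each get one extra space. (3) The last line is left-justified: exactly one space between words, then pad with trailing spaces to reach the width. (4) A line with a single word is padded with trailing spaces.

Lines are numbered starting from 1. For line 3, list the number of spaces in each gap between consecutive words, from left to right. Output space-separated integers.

Line 1: ['support', 'corn', 'play', 'data'] (min_width=22, slack=1)
Line 2: ['plate', 'cloud', 'early', 'bean'] (min_width=22, slack=1)
Line 3: ['childhood', 'standard'] (min_width=18, slack=5)
Line 4: ['guitar', 'wolf', 'release'] (min_width=19, slack=4)
Line 5: ['blackboard', 'two', 'pencil'] (min_width=21, slack=2)
Line 6: ['line'] (min_width=4, slack=19)

Answer: 6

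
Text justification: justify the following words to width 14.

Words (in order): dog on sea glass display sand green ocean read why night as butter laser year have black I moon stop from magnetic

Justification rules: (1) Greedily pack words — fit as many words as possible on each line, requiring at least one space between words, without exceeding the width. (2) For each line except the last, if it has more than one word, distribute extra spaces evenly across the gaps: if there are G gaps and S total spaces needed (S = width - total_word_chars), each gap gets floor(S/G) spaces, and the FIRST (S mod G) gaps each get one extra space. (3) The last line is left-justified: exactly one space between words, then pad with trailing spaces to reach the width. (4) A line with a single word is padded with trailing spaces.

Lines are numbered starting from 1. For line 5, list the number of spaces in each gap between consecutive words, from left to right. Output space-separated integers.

Line 1: ['dog', 'on', 'sea'] (min_width=10, slack=4)
Line 2: ['glass', 'display'] (min_width=13, slack=1)
Line 3: ['sand', 'green'] (min_width=10, slack=4)
Line 4: ['ocean', 'read', 'why'] (min_width=14, slack=0)
Line 5: ['night', 'as'] (min_width=8, slack=6)
Line 6: ['butter', 'laser'] (min_width=12, slack=2)
Line 7: ['year', 'have'] (min_width=9, slack=5)
Line 8: ['black', 'I', 'moon'] (min_width=12, slack=2)
Line 9: ['stop', 'from'] (min_width=9, slack=5)
Line 10: ['magnetic'] (min_width=8, slack=6)

Answer: 7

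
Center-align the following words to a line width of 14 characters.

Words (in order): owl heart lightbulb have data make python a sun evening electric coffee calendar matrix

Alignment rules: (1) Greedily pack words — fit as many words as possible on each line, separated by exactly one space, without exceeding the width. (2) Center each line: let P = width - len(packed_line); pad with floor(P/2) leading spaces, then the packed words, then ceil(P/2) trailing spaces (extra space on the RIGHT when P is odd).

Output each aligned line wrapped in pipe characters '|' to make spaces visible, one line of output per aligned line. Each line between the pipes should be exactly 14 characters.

Answer: |  owl heart   |
|lightbulb have|
|  data make   |
| python a sun |
|   evening    |
|   electric   |
|    coffee    |
|   calendar   |
|    matrix    |

Derivation:
Line 1: ['owl', 'heart'] (min_width=9, slack=5)
Line 2: ['lightbulb', 'have'] (min_width=14, slack=0)
Line 3: ['data', 'make'] (min_width=9, slack=5)
Line 4: ['python', 'a', 'sun'] (min_width=12, slack=2)
Line 5: ['evening'] (min_width=7, slack=7)
Line 6: ['electric'] (min_width=8, slack=6)
Line 7: ['coffee'] (min_width=6, slack=8)
Line 8: ['calendar'] (min_width=8, slack=6)
Line 9: ['matrix'] (min_width=6, slack=8)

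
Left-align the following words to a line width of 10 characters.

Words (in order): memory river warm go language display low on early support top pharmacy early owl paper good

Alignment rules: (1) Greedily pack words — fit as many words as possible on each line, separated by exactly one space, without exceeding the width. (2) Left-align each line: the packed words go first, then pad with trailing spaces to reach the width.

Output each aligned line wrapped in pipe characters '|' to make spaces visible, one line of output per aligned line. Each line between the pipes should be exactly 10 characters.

Line 1: ['memory'] (min_width=6, slack=4)
Line 2: ['river', 'warm'] (min_width=10, slack=0)
Line 3: ['go'] (min_width=2, slack=8)
Line 4: ['language'] (min_width=8, slack=2)
Line 5: ['display'] (min_width=7, slack=3)
Line 6: ['low', 'on'] (min_width=6, slack=4)
Line 7: ['early'] (min_width=5, slack=5)
Line 8: ['support'] (min_width=7, slack=3)
Line 9: ['top'] (min_width=3, slack=7)
Line 10: ['pharmacy'] (min_width=8, slack=2)
Line 11: ['early', 'owl'] (min_width=9, slack=1)
Line 12: ['paper', 'good'] (min_width=10, slack=0)

Answer: |memory    |
|river warm|
|go        |
|language  |
|display   |
|low on    |
|early     |
|support   |
|top       |
|pharmacy  |
|early owl |
|paper good|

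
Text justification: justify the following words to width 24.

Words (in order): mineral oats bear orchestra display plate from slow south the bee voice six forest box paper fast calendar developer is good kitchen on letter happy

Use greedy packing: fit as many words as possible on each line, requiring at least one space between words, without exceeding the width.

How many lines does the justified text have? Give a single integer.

Line 1: ['mineral', 'oats', 'bear'] (min_width=17, slack=7)
Line 2: ['orchestra', 'display', 'plate'] (min_width=23, slack=1)
Line 3: ['from', 'slow', 'south', 'the', 'bee'] (min_width=23, slack=1)
Line 4: ['voice', 'six', 'forest', 'box'] (min_width=20, slack=4)
Line 5: ['paper', 'fast', 'calendar'] (min_width=19, slack=5)
Line 6: ['developer', 'is', 'good'] (min_width=17, slack=7)
Line 7: ['kitchen', 'on', 'letter', 'happy'] (min_width=23, slack=1)
Total lines: 7

Answer: 7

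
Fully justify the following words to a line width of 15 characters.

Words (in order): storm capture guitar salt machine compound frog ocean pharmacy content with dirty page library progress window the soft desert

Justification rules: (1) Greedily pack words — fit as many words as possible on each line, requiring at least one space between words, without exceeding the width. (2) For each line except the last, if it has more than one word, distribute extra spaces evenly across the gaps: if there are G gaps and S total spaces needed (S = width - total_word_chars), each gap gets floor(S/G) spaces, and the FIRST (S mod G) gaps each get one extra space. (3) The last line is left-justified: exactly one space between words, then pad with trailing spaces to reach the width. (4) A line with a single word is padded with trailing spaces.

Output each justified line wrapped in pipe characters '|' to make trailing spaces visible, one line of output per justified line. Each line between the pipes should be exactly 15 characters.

Answer: |storm   capture|
|guitar     salt|
|machine        |
|compound   frog|
|ocean  pharmacy|
|content    with|
|dirty      page|
|library        |
|progress window|
|the soft desert|

Derivation:
Line 1: ['storm', 'capture'] (min_width=13, slack=2)
Line 2: ['guitar', 'salt'] (min_width=11, slack=4)
Line 3: ['machine'] (min_width=7, slack=8)
Line 4: ['compound', 'frog'] (min_width=13, slack=2)
Line 5: ['ocean', 'pharmacy'] (min_width=14, slack=1)
Line 6: ['content', 'with'] (min_width=12, slack=3)
Line 7: ['dirty', 'page'] (min_width=10, slack=5)
Line 8: ['library'] (min_width=7, slack=8)
Line 9: ['progress', 'window'] (min_width=15, slack=0)
Line 10: ['the', 'soft', 'desert'] (min_width=15, slack=0)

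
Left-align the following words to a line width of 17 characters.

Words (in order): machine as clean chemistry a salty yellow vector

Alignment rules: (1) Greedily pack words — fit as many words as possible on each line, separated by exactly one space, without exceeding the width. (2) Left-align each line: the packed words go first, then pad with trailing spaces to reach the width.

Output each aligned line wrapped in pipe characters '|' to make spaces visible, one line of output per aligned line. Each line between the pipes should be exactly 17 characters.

Answer: |machine as clean |
|chemistry a salty|
|yellow vector    |

Derivation:
Line 1: ['machine', 'as', 'clean'] (min_width=16, slack=1)
Line 2: ['chemistry', 'a', 'salty'] (min_width=17, slack=0)
Line 3: ['yellow', 'vector'] (min_width=13, slack=4)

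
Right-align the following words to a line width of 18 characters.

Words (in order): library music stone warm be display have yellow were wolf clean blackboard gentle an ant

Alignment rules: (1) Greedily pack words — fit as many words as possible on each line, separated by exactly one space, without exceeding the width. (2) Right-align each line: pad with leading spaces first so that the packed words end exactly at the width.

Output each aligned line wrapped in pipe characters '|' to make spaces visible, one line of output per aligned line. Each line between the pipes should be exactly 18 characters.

Answer: |     library music|
|     stone warm be|
|      display have|
|  yellow were wolf|
|  clean blackboard|
|     gentle an ant|

Derivation:
Line 1: ['library', 'music'] (min_width=13, slack=5)
Line 2: ['stone', 'warm', 'be'] (min_width=13, slack=5)
Line 3: ['display', 'have'] (min_width=12, slack=6)
Line 4: ['yellow', 'were', 'wolf'] (min_width=16, slack=2)
Line 5: ['clean', 'blackboard'] (min_width=16, slack=2)
Line 6: ['gentle', 'an', 'ant'] (min_width=13, slack=5)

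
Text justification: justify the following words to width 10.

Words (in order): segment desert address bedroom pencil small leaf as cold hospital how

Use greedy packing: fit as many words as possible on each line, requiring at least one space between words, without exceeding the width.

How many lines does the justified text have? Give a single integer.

Answer: 9

Derivation:
Line 1: ['segment'] (min_width=7, slack=3)
Line 2: ['desert'] (min_width=6, slack=4)
Line 3: ['address'] (min_width=7, slack=3)
Line 4: ['bedroom'] (min_width=7, slack=3)
Line 5: ['pencil'] (min_width=6, slack=4)
Line 6: ['small', 'leaf'] (min_width=10, slack=0)
Line 7: ['as', 'cold'] (min_width=7, slack=3)
Line 8: ['hospital'] (min_width=8, slack=2)
Line 9: ['how'] (min_width=3, slack=7)
Total lines: 9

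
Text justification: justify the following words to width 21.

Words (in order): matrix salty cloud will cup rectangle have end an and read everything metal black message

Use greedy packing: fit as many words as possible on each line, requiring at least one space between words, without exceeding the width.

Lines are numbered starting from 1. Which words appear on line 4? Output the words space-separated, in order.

Line 1: ['matrix', 'salty', 'cloud'] (min_width=18, slack=3)
Line 2: ['will', 'cup', 'rectangle'] (min_width=18, slack=3)
Line 3: ['have', 'end', 'an', 'and', 'read'] (min_width=20, slack=1)
Line 4: ['everything', 'metal'] (min_width=16, slack=5)
Line 5: ['black', 'message'] (min_width=13, slack=8)

Answer: everything metal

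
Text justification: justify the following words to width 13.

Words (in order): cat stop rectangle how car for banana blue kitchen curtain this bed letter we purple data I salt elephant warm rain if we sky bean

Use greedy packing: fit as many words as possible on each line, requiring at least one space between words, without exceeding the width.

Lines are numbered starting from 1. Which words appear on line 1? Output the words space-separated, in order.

Line 1: ['cat', 'stop'] (min_width=8, slack=5)
Line 2: ['rectangle', 'how'] (min_width=13, slack=0)
Line 3: ['car', 'for'] (min_width=7, slack=6)
Line 4: ['banana', 'blue'] (min_width=11, slack=2)
Line 5: ['kitchen'] (min_width=7, slack=6)
Line 6: ['curtain', 'this'] (min_width=12, slack=1)
Line 7: ['bed', 'letter', 'we'] (min_width=13, slack=0)
Line 8: ['purple', 'data', 'I'] (min_width=13, slack=0)
Line 9: ['salt', 'elephant'] (min_width=13, slack=0)
Line 10: ['warm', 'rain', 'if'] (min_width=12, slack=1)
Line 11: ['we', 'sky', 'bean'] (min_width=11, slack=2)

Answer: cat stop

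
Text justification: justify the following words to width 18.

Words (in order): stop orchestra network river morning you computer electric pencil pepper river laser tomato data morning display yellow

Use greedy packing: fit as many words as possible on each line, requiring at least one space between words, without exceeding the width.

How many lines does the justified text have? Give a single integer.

Line 1: ['stop', 'orchestra'] (min_width=14, slack=4)
Line 2: ['network', 'river'] (min_width=13, slack=5)
Line 3: ['morning', 'you'] (min_width=11, slack=7)
Line 4: ['computer', 'electric'] (min_width=17, slack=1)
Line 5: ['pencil', 'pepper'] (min_width=13, slack=5)
Line 6: ['river', 'laser', 'tomato'] (min_width=18, slack=0)
Line 7: ['data', 'morning'] (min_width=12, slack=6)
Line 8: ['display', 'yellow'] (min_width=14, slack=4)
Total lines: 8

Answer: 8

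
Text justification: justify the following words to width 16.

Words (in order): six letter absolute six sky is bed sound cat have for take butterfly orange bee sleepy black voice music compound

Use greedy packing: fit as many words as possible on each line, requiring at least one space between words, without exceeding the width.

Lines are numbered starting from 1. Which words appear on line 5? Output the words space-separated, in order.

Answer: butterfly orange

Derivation:
Line 1: ['six', 'letter'] (min_width=10, slack=6)
Line 2: ['absolute', 'six', 'sky'] (min_width=16, slack=0)
Line 3: ['is', 'bed', 'sound', 'cat'] (min_width=16, slack=0)
Line 4: ['have', 'for', 'take'] (min_width=13, slack=3)
Line 5: ['butterfly', 'orange'] (min_width=16, slack=0)
Line 6: ['bee', 'sleepy', 'black'] (min_width=16, slack=0)
Line 7: ['voice', 'music'] (min_width=11, slack=5)
Line 8: ['compound'] (min_width=8, slack=8)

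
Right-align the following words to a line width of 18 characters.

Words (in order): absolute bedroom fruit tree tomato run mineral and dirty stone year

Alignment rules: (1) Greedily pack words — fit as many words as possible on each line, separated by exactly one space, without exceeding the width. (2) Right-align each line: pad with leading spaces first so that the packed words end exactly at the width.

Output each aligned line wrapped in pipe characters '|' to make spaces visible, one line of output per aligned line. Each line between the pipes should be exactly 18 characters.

Line 1: ['absolute', 'bedroom'] (min_width=16, slack=2)
Line 2: ['fruit', 'tree', 'tomato'] (min_width=17, slack=1)
Line 3: ['run', 'mineral', 'and'] (min_width=15, slack=3)
Line 4: ['dirty', 'stone', 'year'] (min_width=16, slack=2)

Answer: |  absolute bedroom|
| fruit tree tomato|
|   run mineral and|
|  dirty stone year|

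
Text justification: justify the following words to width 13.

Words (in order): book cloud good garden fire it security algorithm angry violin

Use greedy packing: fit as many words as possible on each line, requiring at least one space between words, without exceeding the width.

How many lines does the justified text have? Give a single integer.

Answer: 6

Derivation:
Line 1: ['book', 'cloud'] (min_width=10, slack=3)
Line 2: ['good', 'garden'] (min_width=11, slack=2)
Line 3: ['fire', 'it'] (min_width=7, slack=6)
Line 4: ['security'] (min_width=8, slack=5)
Line 5: ['algorithm'] (min_width=9, slack=4)
Line 6: ['angry', 'violin'] (min_width=12, slack=1)
Total lines: 6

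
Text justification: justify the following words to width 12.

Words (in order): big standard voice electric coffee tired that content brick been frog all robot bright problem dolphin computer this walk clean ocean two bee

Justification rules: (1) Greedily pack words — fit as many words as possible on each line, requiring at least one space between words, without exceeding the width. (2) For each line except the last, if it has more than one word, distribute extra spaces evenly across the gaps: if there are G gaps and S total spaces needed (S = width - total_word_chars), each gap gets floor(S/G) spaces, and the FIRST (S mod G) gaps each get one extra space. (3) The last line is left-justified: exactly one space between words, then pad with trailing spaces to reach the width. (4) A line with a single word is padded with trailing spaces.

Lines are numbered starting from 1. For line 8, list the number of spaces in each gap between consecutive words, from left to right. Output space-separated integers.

Answer: 1

Derivation:
Line 1: ['big', 'standard'] (min_width=12, slack=0)
Line 2: ['voice'] (min_width=5, slack=7)
Line 3: ['electric'] (min_width=8, slack=4)
Line 4: ['coffee', 'tired'] (min_width=12, slack=0)
Line 5: ['that', 'content'] (min_width=12, slack=0)
Line 6: ['brick', 'been'] (min_width=10, slack=2)
Line 7: ['frog', 'all'] (min_width=8, slack=4)
Line 8: ['robot', 'bright'] (min_width=12, slack=0)
Line 9: ['problem'] (min_width=7, slack=5)
Line 10: ['dolphin'] (min_width=7, slack=5)
Line 11: ['computer'] (min_width=8, slack=4)
Line 12: ['this', 'walk'] (min_width=9, slack=3)
Line 13: ['clean', 'ocean'] (min_width=11, slack=1)
Line 14: ['two', 'bee'] (min_width=7, slack=5)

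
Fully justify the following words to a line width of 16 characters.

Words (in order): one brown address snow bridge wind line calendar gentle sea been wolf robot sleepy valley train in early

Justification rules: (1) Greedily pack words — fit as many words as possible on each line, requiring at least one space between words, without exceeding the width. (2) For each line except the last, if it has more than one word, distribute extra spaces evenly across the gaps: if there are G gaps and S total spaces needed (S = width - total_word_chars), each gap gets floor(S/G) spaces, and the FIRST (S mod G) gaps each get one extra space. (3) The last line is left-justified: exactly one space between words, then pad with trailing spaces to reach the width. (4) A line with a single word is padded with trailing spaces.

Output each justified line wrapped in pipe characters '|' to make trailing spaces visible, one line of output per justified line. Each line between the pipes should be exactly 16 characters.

Answer: |one        brown|
|address     snow|
|bridge wind line|
|calendar  gentle|
|sea   been  wolf|
|robot     sleepy|
|valley  train in|
|early           |

Derivation:
Line 1: ['one', 'brown'] (min_width=9, slack=7)
Line 2: ['address', 'snow'] (min_width=12, slack=4)
Line 3: ['bridge', 'wind', 'line'] (min_width=16, slack=0)
Line 4: ['calendar', 'gentle'] (min_width=15, slack=1)
Line 5: ['sea', 'been', 'wolf'] (min_width=13, slack=3)
Line 6: ['robot', 'sleepy'] (min_width=12, slack=4)
Line 7: ['valley', 'train', 'in'] (min_width=15, slack=1)
Line 8: ['early'] (min_width=5, slack=11)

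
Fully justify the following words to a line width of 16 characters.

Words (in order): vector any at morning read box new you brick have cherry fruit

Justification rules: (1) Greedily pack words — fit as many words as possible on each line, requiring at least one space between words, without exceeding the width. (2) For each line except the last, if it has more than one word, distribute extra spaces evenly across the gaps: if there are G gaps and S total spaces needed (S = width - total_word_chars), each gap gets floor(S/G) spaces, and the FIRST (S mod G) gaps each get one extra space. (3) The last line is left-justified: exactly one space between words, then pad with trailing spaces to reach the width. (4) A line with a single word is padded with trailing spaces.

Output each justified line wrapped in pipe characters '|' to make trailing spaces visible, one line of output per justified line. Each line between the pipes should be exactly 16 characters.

Answer: |vector   any  at|
|morning read box|
|new   you  brick|
|have      cherry|
|fruit           |

Derivation:
Line 1: ['vector', 'any', 'at'] (min_width=13, slack=3)
Line 2: ['morning', 'read', 'box'] (min_width=16, slack=0)
Line 3: ['new', 'you', 'brick'] (min_width=13, slack=3)
Line 4: ['have', 'cherry'] (min_width=11, slack=5)
Line 5: ['fruit'] (min_width=5, slack=11)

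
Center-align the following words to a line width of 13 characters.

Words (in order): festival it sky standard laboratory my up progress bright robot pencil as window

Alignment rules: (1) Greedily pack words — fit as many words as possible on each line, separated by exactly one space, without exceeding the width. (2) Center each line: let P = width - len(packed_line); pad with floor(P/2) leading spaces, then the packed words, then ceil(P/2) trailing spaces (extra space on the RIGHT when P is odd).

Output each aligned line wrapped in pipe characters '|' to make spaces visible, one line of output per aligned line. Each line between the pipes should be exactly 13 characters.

Answer: | festival it |
|sky standard |
|laboratory my|
| up progress |
|bright robot |
|  pencil as  |
|   window    |

Derivation:
Line 1: ['festival', 'it'] (min_width=11, slack=2)
Line 2: ['sky', 'standard'] (min_width=12, slack=1)
Line 3: ['laboratory', 'my'] (min_width=13, slack=0)
Line 4: ['up', 'progress'] (min_width=11, slack=2)
Line 5: ['bright', 'robot'] (min_width=12, slack=1)
Line 6: ['pencil', 'as'] (min_width=9, slack=4)
Line 7: ['window'] (min_width=6, slack=7)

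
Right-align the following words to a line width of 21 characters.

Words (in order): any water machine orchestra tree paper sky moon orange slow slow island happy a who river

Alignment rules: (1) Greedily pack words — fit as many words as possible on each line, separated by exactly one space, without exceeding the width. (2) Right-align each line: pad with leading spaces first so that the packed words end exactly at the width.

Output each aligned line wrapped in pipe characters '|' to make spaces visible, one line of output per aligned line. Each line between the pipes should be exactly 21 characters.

Answer: |    any water machine|
| orchestra tree paper|
| sky moon orange slow|
|  slow island happy a|
|            who river|

Derivation:
Line 1: ['any', 'water', 'machine'] (min_width=17, slack=4)
Line 2: ['orchestra', 'tree', 'paper'] (min_width=20, slack=1)
Line 3: ['sky', 'moon', 'orange', 'slow'] (min_width=20, slack=1)
Line 4: ['slow', 'island', 'happy', 'a'] (min_width=19, slack=2)
Line 5: ['who', 'river'] (min_width=9, slack=12)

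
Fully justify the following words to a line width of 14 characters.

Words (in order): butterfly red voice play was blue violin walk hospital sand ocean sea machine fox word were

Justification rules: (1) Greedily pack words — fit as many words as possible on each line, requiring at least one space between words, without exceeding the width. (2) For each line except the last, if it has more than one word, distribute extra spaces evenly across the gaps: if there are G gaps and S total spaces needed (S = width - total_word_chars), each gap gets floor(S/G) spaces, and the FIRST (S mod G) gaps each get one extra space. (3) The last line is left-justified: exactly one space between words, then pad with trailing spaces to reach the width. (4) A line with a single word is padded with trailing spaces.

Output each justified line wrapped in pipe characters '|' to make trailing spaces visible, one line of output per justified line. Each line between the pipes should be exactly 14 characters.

Answer: |butterfly  red|
|voice play was|
|blue    violin|
|walk  hospital|
|sand ocean sea|
|machine    fox|
|word were     |

Derivation:
Line 1: ['butterfly', 'red'] (min_width=13, slack=1)
Line 2: ['voice', 'play', 'was'] (min_width=14, slack=0)
Line 3: ['blue', 'violin'] (min_width=11, slack=3)
Line 4: ['walk', 'hospital'] (min_width=13, slack=1)
Line 5: ['sand', 'ocean', 'sea'] (min_width=14, slack=0)
Line 6: ['machine', 'fox'] (min_width=11, slack=3)
Line 7: ['word', 'were'] (min_width=9, slack=5)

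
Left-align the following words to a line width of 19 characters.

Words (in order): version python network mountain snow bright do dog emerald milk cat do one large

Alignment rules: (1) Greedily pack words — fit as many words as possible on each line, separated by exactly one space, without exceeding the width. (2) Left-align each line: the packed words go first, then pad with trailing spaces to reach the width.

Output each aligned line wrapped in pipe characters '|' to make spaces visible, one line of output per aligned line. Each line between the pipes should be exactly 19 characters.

Line 1: ['version', 'python'] (min_width=14, slack=5)
Line 2: ['network', 'mountain'] (min_width=16, slack=3)
Line 3: ['snow', 'bright', 'do', 'dog'] (min_width=18, slack=1)
Line 4: ['emerald', 'milk', 'cat', 'do'] (min_width=19, slack=0)
Line 5: ['one', 'large'] (min_width=9, slack=10)

Answer: |version python     |
|network mountain   |
|snow bright do dog |
|emerald milk cat do|
|one large          |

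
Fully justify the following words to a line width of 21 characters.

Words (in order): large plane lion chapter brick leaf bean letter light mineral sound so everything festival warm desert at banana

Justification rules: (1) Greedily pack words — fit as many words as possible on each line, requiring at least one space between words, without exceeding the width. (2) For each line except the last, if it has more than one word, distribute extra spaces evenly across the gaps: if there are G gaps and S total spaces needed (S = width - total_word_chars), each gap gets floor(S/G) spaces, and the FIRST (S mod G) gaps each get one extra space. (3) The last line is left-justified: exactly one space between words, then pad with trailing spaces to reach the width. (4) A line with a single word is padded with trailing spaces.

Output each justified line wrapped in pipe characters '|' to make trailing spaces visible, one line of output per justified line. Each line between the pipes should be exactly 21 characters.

Line 1: ['large', 'plane', 'lion'] (min_width=16, slack=5)
Line 2: ['chapter', 'brick', 'leaf'] (min_width=18, slack=3)
Line 3: ['bean', 'letter', 'light'] (min_width=17, slack=4)
Line 4: ['mineral', 'sound', 'so'] (min_width=16, slack=5)
Line 5: ['everything', 'festival'] (min_width=19, slack=2)
Line 6: ['warm', 'desert', 'at', 'banana'] (min_width=21, slack=0)

Answer: |large    plane   lion|
|chapter   brick  leaf|
|bean   letter   light|
|mineral    sound   so|
|everything   festival|
|warm desert at banana|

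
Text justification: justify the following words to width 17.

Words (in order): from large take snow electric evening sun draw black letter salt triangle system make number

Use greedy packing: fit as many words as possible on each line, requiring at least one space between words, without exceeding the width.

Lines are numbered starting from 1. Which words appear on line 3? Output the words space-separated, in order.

Answer: evening sun draw

Derivation:
Line 1: ['from', 'large', 'take'] (min_width=15, slack=2)
Line 2: ['snow', 'electric'] (min_width=13, slack=4)
Line 3: ['evening', 'sun', 'draw'] (min_width=16, slack=1)
Line 4: ['black', 'letter', 'salt'] (min_width=17, slack=0)
Line 5: ['triangle', 'system'] (min_width=15, slack=2)
Line 6: ['make', 'number'] (min_width=11, slack=6)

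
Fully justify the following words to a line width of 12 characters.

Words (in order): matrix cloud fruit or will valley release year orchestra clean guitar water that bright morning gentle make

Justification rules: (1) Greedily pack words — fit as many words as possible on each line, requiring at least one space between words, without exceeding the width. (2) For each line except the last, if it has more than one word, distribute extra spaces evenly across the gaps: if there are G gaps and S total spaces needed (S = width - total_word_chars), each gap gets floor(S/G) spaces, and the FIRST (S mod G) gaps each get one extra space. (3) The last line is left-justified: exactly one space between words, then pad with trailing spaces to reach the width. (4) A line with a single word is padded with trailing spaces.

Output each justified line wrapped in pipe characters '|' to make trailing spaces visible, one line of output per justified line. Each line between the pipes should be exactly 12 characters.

Answer: |matrix cloud|
|fruit     or|
|will  valley|
|release year|
|orchestra   |
|clean guitar|
|water   that|
|bright      |
|morning     |
|gentle make |

Derivation:
Line 1: ['matrix', 'cloud'] (min_width=12, slack=0)
Line 2: ['fruit', 'or'] (min_width=8, slack=4)
Line 3: ['will', 'valley'] (min_width=11, slack=1)
Line 4: ['release', 'year'] (min_width=12, slack=0)
Line 5: ['orchestra'] (min_width=9, slack=3)
Line 6: ['clean', 'guitar'] (min_width=12, slack=0)
Line 7: ['water', 'that'] (min_width=10, slack=2)
Line 8: ['bright'] (min_width=6, slack=6)
Line 9: ['morning'] (min_width=7, slack=5)
Line 10: ['gentle', 'make'] (min_width=11, slack=1)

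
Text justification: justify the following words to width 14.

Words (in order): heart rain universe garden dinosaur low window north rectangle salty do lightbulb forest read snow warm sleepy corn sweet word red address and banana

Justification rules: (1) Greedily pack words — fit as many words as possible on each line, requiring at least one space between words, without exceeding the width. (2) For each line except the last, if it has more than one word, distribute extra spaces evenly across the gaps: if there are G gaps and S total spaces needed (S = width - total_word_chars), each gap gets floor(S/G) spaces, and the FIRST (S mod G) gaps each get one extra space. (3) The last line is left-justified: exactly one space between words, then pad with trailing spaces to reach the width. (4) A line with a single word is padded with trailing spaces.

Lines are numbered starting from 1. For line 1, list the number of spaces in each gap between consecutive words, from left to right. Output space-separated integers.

Line 1: ['heart', 'rain'] (min_width=10, slack=4)
Line 2: ['universe'] (min_width=8, slack=6)
Line 3: ['garden'] (min_width=6, slack=8)
Line 4: ['dinosaur', 'low'] (min_width=12, slack=2)
Line 5: ['window', 'north'] (min_width=12, slack=2)
Line 6: ['rectangle'] (min_width=9, slack=5)
Line 7: ['salty', 'do'] (min_width=8, slack=6)
Line 8: ['lightbulb'] (min_width=9, slack=5)
Line 9: ['forest', 'read'] (min_width=11, slack=3)
Line 10: ['snow', 'warm'] (min_width=9, slack=5)
Line 11: ['sleepy', 'corn'] (min_width=11, slack=3)
Line 12: ['sweet', 'word', 'red'] (min_width=14, slack=0)
Line 13: ['address', 'and'] (min_width=11, slack=3)
Line 14: ['banana'] (min_width=6, slack=8)

Answer: 5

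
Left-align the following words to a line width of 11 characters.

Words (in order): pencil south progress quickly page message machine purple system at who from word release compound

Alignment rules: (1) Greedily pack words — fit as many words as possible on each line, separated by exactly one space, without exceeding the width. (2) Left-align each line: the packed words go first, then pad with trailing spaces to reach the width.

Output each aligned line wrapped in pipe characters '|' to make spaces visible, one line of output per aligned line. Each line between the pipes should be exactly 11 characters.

Answer: |pencil     |
|south      |
|progress   |
|quickly    |
|page       |
|message    |
|machine    |
|purple     |
|system at  |
|who from   |
|word       |
|release    |
|compound   |

Derivation:
Line 1: ['pencil'] (min_width=6, slack=5)
Line 2: ['south'] (min_width=5, slack=6)
Line 3: ['progress'] (min_width=8, slack=3)
Line 4: ['quickly'] (min_width=7, slack=4)
Line 5: ['page'] (min_width=4, slack=7)
Line 6: ['message'] (min_width=7, slack=4)
Line 7: ['machine'] (min_width=7, slack=4)
Line 8: ['purple'] (min_width=6, slack=5)
Line 9: ['system', 'at'] (min_width=9, slack=2)
Line 10: ['who', 'from'] (min_width=8, slack=3)
Line 11: ['word'] (min_width=4, slack=7)
Line 12: ['release'] (min_width=7, slack=4)
Line 13: ['compound'] (min_width=8, slack=3)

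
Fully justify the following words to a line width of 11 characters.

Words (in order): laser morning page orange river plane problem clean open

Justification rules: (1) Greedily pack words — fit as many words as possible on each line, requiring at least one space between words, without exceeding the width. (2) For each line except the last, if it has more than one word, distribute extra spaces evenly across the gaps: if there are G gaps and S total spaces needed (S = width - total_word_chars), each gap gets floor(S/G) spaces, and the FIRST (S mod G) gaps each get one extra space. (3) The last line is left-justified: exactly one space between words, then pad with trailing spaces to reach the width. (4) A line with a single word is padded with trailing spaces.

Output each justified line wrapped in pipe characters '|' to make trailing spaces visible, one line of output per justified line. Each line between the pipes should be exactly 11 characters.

Line 1: ['laser'] (min_width=5, slack=6)
Line 2: ['morning'] (min_width=7, slack=4)
Line 3: ['page', 'orange'] (min_width=11, slack=0)
Line 4: ['river', 'plane'] (min_width=11, slack=0)
Line 5: ['problem'] (min_width=7, slack=4)
Line 6: ['clean', 'open'] (min_width=10, slack=1)

Answer: |laser      |
|morning    |
|page orange|
|river plane|
|problem    |
|clean open |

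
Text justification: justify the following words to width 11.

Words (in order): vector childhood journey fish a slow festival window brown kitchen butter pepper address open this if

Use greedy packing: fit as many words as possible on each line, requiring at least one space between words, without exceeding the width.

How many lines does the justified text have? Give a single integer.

Line 1: ['vector'] (min_width=6, slack=5)
Line 2: ['childhood'] (min_width=9, slack=2)
Line 3: ['journey'] (min_width=7, slack=4)
Line 4: ['fish', 'a', 'slow'] (min_width=11, slack=0)
Line 5: ['festival'] (min_width=8, slack=3)
Line 6: ['window'] (min_width=6, slack=5)
Line 7: ['brown'] (min_width=5, slack=6)
Line 8: ['kitchen'] (min_width=7, slack=4)
Line 9: ['butter'] (min_width=6, slack=5)
Line 10: ['pepper'] (min_width=6, slack=5)
Line 11: ['address'] (min_width=7, slack=4)
Line 12: ['open', 'this'] (min_width=9, slack=2)
Line 13: ['if'] (min_width=2, slack=9)
Total lines: 13

Answer: 13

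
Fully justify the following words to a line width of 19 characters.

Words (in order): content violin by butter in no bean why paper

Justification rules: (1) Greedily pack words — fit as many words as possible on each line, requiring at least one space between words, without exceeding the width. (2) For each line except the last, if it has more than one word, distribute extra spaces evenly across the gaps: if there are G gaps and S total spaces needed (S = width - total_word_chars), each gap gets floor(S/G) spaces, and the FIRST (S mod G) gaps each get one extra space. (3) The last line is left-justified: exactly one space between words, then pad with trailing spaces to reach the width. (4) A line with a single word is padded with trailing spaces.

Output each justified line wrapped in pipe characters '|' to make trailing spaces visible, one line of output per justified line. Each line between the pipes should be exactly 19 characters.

Line 1: ['content', 'violin', 'by'] (min_width=17, slack=2)
Line 2: ['butter', 'in', 'no', 'bean'] (min_width=17, slack=2)
Line 3: ['why', 'paper'] (min_width=9, slack=10)

Answer: |content  violin  by|
|butter  in  no bean|
|why paper          |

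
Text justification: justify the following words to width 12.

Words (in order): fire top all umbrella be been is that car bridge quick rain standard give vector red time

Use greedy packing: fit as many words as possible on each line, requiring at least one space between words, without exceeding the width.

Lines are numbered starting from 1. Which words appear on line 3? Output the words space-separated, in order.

Line 1: ['fire', 'top', 'all'] (min_width=12, slack=0)
Line 2: ['umbrella', 'be'] (min_width=11, slack=1)
Line 3: ['been', 'is', 'that'] (min_width=12, slack=0)
Line 4: ['car', 'bridge'] (min_width=10, slack=2)
Line 5: ['quick', 'rain'] (min_width=10, slack=2)
Line 6: ['standard'] (min_width=8, slack=4)
Line 7: ['give', 'vector'] (min_width=11, slack=1)
Line 8: ['red', 'time'] (min_width=8, slack=4)

Answer: been is that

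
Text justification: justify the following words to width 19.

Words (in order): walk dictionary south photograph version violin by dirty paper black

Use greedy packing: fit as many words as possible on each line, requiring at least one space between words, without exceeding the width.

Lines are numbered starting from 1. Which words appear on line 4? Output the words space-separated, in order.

Answer: dirty paper black

Derivation:
Line 1: ['walk', 'dictionary'] (min_width=15, slack=4)
Line 2: ['south', 'photograph'] (min_width=16, slack=3)
Line 3: ['version', 'violin', 'by'] (min_width=17, slack=2)
Line 4: ['dirty', 'paper', 'black'] (min_width=17, slack=2)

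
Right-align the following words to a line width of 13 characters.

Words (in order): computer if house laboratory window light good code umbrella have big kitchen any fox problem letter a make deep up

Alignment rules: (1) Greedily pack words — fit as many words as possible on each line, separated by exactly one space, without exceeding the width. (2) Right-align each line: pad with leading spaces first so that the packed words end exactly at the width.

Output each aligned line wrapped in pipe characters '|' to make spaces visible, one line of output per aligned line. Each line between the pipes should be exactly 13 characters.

Answer: |  computer if|
|        house|
|   laboratory|
| window light|
|    good code|
|umbrella have|
|  big kitchen|
|      any fox|
|      problem|
|letter a make|
|      deep up|

Derivation:
Line 1: ['computer', 'if'] (min_width=11, slack=2)
Line 2: ['house'] (min_width=5, slack=8)
Line 3: ['laboratory'] (min_width=10, slack=3)
Line 4: ['window', 'light'] (min_width=12, slack=1)
Line 5: ['good', 'code'] (min_width=9, slack=4)
Line 6: ['umbrella', 'have'] (min_width=13, slack=0)
Line 7: ['big', 'kitchen'] (min_width=11, slack=2)
Line 8: ['any', 'fox'] (min_width=7, slack=6)
Line 9: ['problem'] (min_width=7, slack=6)
Line 10: ['letter', 'a', 'make'] (min_width=13, slack=0)
Line 11: ['deep', 'up'] (min_width=7, slack=6)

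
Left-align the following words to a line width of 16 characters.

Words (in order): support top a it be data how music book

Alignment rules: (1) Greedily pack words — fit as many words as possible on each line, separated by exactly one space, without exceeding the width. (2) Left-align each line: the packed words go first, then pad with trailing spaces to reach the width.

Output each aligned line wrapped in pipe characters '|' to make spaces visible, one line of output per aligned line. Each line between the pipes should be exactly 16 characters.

Line 1: ['support', 'top', 'a', 'it'] (min_width=16, slack=0)
Line 2: ['be', 'data', 'how'] (min_width=11, slack=5)
Line 3: ['music', 'book'] (min_width=10, slack=6)

Answer: |support top a it|
|be data how     |
|music book      |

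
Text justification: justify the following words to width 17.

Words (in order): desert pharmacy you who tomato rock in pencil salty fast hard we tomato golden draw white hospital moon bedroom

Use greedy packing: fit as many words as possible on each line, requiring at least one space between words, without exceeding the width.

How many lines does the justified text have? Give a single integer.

Answer: 8

Derivation:
Line 1: ['desert', 'pharmacy'] (min_width=15, slack=2)
Line 2: ['you', 'who', 'tomato'] (min_width=14, slack=3)
Line 3: ['rock', 'in', 'pencil'] (min_width=14, slack=3)
Line 4: ['salty', 'fast', 'hard'] (min_width=15, slack=2)
Line 5: ['we', 'tomato', 'golden'] (min_width=16, slack=1)
Line 6: ['draw', 'white'] (min_width=10, slack=7)
Line 7: ['hospital', 'moon'] (min_width=13, slack=4)
Line 8: ['bedroom'] (min_width=7, slack=10)
Total lines: 8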